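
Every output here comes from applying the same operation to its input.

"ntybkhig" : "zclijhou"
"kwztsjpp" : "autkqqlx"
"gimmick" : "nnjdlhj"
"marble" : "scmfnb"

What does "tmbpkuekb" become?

The pattern: shift every letter 1 place forward in the alphabet (wrapping around), then move the first 2 characters to the end (rotate left by 2).
"tmbpkuekb" → "uncqlvflc" → "cqlvflcun".

cqlvflcun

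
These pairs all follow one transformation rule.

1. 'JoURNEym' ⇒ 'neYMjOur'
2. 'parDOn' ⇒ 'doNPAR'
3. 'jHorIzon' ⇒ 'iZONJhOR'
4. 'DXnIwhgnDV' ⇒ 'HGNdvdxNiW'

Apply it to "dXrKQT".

kqtDxR

Looking at the pairs, the operation is to flip the case of every letter, then swap the front and back halves of the string.
"dXrKQT" → "DxRkqt" → "kqtDxR".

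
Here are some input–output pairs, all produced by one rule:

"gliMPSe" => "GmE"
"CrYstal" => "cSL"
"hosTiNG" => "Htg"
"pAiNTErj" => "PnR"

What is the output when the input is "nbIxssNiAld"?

The pattern: keep one character in every 3, starting at position 1 (positions 1st, 4th, 7th, ...), then flip the case of every letter.
For "nbIxssNiAld", step one produces "nxNl"; step two turns that into "NXnL".

NXnL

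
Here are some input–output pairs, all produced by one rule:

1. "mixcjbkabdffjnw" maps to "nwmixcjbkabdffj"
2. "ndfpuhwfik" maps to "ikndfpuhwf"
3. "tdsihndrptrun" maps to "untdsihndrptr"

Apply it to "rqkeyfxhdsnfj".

fjrqkeyfxhdsn

The pattern: move the last 2 characters to the front (rotate right by 2).
Doing the same to "rqkeyfxhdsnfj": "fjrqkeyfxhdsn".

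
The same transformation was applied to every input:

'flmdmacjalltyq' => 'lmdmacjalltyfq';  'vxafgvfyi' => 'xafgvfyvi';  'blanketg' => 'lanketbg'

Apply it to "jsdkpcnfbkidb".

The pattern: swap the first and last characters, then move the first character to the end.
For "jsdkpcnfbkidb" the result is "sdkpcnfbkidjb".

sdkpcnfbkidjb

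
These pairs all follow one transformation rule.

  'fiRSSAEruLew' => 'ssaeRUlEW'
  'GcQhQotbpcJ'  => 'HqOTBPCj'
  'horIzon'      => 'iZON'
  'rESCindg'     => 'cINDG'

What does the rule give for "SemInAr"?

The rule is to delete the first 3 characters, then flip the case of every letter.
For "SemInAr", step one produces "InAr"; step two turns that into "iNaR".

iNaR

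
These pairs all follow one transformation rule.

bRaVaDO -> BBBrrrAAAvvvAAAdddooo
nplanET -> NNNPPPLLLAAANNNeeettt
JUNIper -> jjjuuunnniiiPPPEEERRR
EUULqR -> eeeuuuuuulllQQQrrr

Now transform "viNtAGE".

VVVIIInnnTTTaaagggeee

In each case the input is transformed by: flip the case of every letter, then repeat every character 3 times.
"viNtAGE" → "VVVIIInnnTTTaaagggeee".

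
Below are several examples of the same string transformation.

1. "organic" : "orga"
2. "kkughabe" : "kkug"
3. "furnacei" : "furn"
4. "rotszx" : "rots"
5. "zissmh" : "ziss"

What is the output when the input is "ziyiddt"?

ziyi

Rule — keep only the first 4 characters.
Applying that to "ziyiddt" gives "ziyi".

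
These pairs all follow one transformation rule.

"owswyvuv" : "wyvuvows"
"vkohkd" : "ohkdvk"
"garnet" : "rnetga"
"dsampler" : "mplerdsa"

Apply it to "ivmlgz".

In each case the input is transformed by: move the last character to the front, then swap the front and back halves of the string.
Working it through for "ivmlgz": intermediate "zivmlg", final "mlgziv".
(Check on "vkohkd": → "dvkohk" → "ohkdvk" ✓)

mlgziv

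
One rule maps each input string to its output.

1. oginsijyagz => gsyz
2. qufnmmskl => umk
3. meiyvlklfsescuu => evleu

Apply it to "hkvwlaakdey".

Each output is the input with this applied: keep one character in every 3, starting at position 2 (positions 2nd, 5th, 8th, ...).
For "hkvwlaakdey" the result is "klky".

klky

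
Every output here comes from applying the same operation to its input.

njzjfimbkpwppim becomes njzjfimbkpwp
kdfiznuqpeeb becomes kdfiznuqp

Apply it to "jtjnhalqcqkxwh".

Each output is the input with this applied: delete the last 3 characters.
For "jtjnhalqcqkxwh" the result is "jtjnhalqcqk".

jtjnhalqcqk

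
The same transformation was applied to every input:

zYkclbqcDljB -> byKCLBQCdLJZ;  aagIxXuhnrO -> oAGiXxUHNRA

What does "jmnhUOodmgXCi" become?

IMNHuoODMGxcJ

Rule — flip the case of every letter, then swap the first and last characters.
On "jmnhUOodmgXCi": the first step gives "JMNHuoODMGxcI", and the second then gives "IMNHuoODMGxcJ".
(Check on "aagIxXuhnrO": → "AAGiXxUHNRo" → "oAGiXxUHNRA" ✓)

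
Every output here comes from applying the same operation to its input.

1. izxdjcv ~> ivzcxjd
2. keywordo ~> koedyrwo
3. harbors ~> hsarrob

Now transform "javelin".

The transformation: take characters alternately from the front and the back (1st, last, 2nd, 2nd-last, ...).
On "javelin" that produces "jnaivle".

jnaivle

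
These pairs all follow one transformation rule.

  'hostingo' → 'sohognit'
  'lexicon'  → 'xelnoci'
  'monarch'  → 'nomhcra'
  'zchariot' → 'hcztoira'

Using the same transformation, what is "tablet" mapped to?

battel

Each output is the input with this applied: reverse the string, then move the last 3 characters to the front (rotate right by 3).
Applying both steps to "tablet": "telbat", then "battel".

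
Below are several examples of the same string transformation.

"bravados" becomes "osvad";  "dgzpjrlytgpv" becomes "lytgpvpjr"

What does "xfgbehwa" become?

Rule — delete the first 3 characters, then move the first 3 characters to the end (rotate left by 3).
Applying both steps to "xfgbehwa": "behwa", then "wabeh".

wabeh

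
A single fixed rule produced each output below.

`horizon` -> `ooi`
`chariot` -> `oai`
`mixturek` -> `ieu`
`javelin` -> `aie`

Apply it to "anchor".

ao

The pattern: take characters alternately from the front and the back (1st, last, 2nd, 2nd-last, ...), then keep only the vowels.
"anchor" → "arnoch" → "ao".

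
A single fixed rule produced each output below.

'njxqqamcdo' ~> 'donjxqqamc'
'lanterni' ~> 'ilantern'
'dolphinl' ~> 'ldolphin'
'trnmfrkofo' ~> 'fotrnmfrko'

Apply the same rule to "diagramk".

kdiagram

The rule is to move the first 3 characters to the end (rotate left by 3), then swap the front and back halves of the string.
Applying both steps to "diagramk": "gramkdia", then "kdiagram".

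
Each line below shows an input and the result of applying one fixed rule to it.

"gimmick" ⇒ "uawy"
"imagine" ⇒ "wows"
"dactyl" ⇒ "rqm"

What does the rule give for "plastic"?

dohq

What's happening: shift every letter 12 places backward in the alphabet (wrapping around), then keep every other character starting from the first (positions 1st, 3rd, 5th, ...).
"plastic" → "dzoghwq" → "dohq".
(Check on "gimmick": → "uwaawqy" → "uawy" ✓)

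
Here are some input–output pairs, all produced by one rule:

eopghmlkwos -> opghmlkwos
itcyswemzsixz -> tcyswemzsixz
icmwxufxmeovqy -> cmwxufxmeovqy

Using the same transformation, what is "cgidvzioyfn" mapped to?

The rule is to delete the first character.
"cgidvzioyfn" → "gidvzioyfn".

gidvzioyfn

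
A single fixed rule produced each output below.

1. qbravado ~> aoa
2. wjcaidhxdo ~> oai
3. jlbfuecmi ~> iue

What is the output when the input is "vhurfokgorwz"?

The pattern: move the last 3 characters to the front (rotate right by 3), then keep only the vowels.
"vhurfokgorwz" → "uoo".

uoo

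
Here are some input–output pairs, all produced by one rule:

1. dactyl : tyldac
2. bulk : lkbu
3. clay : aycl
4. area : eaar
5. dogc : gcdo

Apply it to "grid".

The transformation: swap the front and back halves of the string.
So "grid" becomes "idgr".

idgr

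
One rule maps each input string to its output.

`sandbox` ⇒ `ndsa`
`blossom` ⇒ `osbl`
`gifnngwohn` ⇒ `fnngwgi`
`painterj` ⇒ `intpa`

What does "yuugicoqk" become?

ugicyu

Looking at the pairs, the operation is to delete the last 3 characters, then move the first 2 characters to the end (rotate left by 2).
"yuugicoqk" → "yuugic" → "ugicyu".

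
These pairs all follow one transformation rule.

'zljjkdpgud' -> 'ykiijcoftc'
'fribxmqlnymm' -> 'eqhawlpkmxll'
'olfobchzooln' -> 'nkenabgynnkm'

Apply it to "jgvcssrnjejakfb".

ifubrrqmidizjea

What's happening: shift every letter 1 place backward in the alphabet (wrapping around).
"jgvcssrnjejakfb" → "ifubrrqmidizjea".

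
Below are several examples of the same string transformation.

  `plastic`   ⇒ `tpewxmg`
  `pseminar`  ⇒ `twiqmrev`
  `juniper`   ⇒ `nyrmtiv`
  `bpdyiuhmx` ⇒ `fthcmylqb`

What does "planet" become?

tperix

In each case the input is transformed by: shift every letter 4 places forward in the alphabet (wrapping around).
For "planet" the result is "tperix".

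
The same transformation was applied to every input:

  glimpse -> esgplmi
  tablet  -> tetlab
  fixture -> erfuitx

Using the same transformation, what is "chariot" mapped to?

The transformation: move the last character to the front, then take characters alternately from the front and the back (1st, last, 2nd, 2nd-last, ...).
For "chariot" the result is "tocihra".

tocihra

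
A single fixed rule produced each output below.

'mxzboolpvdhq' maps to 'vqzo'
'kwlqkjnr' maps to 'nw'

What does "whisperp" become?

The transformation: swap the front and back halves of the string, then keep one character in every 3, starting at position 3 (positions 3rd, 6th, 9th, ...).
On "whisperp": the first step gives "perpwhis", and the second then gives "rh".
(Check on "kwlqkjnr": → "kjnrkwlq" → "nw" ✓)

rh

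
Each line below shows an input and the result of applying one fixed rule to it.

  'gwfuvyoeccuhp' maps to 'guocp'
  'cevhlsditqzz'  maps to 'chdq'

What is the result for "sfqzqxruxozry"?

szroy

Each output is the input with this applied: keep one character in every 3, starting at position 1 (positions 1st, 4th, 7th, ...).
For "sfqzqxruxozry" the result is "szroy".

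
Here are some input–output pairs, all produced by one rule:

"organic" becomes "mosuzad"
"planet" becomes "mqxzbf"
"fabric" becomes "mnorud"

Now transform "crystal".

Looking at the pairs, the operation is to sort the characters into alphabetical order, then shift every letter 12 places forward in the alphabet (wrapping around).
Starting from "crystal": after the first operation, "aclrsty"; after the second, "moxdefk".

moxdefk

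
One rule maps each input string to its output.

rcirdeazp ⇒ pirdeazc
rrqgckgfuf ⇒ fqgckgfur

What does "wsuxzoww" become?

Each output is the input with this applied: delete the first character, then swap the first and last characters.
So "wsuxzoww" becomes "wuxzows".
(Check on "rcirdeazp": → "cirdeazp" → "pirdeazc" ✓)

wuxzows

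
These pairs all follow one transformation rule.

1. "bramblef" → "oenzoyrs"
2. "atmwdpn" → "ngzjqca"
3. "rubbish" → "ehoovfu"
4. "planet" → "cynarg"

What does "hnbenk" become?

uaorax

Each output is the input with this applied: shift every letter 13 places forward in the alphabet (wrapping around) — i.e. ROT13.
On "hnbenk" that produces "uaorax".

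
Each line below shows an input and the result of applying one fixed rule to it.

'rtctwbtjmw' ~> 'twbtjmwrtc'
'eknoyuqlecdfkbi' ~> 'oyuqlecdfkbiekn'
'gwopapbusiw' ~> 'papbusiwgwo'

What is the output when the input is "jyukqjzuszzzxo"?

Looking at the pairs, the operation is to move the first 3 characters to the end (rotate left by 3).
"jyukqjzuszzzxo" → "kqjzuszzzxojyu".

kqjzuszzzxojyu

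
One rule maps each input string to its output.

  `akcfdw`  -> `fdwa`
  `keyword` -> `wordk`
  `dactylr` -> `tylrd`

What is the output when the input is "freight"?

What's happening: move the first 3 characters to the end (rotate left by 3), then delete the last 2 characters.
On "freight": the first step gives "ightfre", and the second then gives "ightf".
(Check on "keyword": → "wordkey" → "wordk" ✓)

ightf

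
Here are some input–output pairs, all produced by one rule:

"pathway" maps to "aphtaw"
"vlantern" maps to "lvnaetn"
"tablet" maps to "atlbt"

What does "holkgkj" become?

Rule — swap each adjacent pair of characters (1↔2, 3↔4, ...), then delete the last character.
"holkgkj" → "ohklkg".

ohklkg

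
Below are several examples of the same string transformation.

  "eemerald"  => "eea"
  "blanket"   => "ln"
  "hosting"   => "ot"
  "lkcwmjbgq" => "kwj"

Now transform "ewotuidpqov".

wtip

Looking at the pairs, the operation is to keep every other character starting from the second (positions 2nd, 4th, 6th, ...), then delete the last character.
For "ewotuidpqov" the result is "wtip".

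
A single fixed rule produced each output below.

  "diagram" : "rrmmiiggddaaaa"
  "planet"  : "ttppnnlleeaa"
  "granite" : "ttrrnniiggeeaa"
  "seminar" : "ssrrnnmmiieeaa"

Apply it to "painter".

Rule — double every character, then sort the characters into reverse alphabetical order.
On "painter": the first step gives "ppaaiinntteerr", and the second then gives "ttrrppnniieeaa".

ttrrppnniieeaa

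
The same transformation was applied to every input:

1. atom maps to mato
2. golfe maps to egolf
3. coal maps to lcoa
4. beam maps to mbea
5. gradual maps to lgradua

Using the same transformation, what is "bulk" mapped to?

The pattern: move the last character to the front.
Doing the same to "bulk": "kbul".

kbul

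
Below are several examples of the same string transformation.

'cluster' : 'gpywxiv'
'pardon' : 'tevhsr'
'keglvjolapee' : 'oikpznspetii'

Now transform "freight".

Each output is the input with this applied: shift every letter 4 places forward in the alphabet (wrapping around).
For "freight" the result is "jvimklx".

jvimklx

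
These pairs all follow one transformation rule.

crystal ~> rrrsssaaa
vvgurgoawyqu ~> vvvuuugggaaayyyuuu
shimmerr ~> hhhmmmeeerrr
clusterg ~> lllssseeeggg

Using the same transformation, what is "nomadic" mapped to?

The transformation: keep every other character starting from the second (positions 2nd, 4th, 6th, ...), then repeat every character 3 times.
Applying both steps to "nomadic": "oai", then "oooaaaiii".
(Check on "clusterg": → "lseg" → "lllssseeeggg" ✓)

oooaaaiii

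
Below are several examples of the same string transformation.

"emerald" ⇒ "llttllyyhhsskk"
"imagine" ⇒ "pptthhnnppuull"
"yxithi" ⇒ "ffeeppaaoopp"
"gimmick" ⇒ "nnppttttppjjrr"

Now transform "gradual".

Rule — shift every letter 7 places forward in the alphabet (wrapping around), then double every character.
Applying both steps to "gradual": "nyhkbhs", then "nnyyhhkkbbhhss".
(Check on "gimmick": → "npttpjr" → "nnppttttppjjrr" ✓)

nnyyhhkkbbhhss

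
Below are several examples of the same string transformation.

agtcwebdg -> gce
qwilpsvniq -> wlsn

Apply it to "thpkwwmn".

Each output is the input with this applied: delete the last 2 characters, then keep every other character starting from the second (positions 2nd, 4th, 6th, ...).
Starting from "thpkwwmn": after the first operation, "thpkww"; after the second, "hkw".
(Check on "agtcwebdg": → "agtcweb" → "gce" ✓)

hkw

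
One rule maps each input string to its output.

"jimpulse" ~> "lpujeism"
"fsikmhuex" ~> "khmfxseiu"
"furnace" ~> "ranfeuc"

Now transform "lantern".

In each case the input is transformed by: take characters alternately from the front and the back (1st, last, 2nd, 2nd-last, ...), then move the last 3 characters to the front (rotate right by 3).
For "lantern", step one produces "lnarnet"; step two turns that into "netlnar".

netlnar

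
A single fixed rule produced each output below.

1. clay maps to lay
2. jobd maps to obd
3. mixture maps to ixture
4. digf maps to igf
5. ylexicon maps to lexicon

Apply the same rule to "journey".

ourney

What's happening: delete the first character.
Applying that to "journey" gives "ourney".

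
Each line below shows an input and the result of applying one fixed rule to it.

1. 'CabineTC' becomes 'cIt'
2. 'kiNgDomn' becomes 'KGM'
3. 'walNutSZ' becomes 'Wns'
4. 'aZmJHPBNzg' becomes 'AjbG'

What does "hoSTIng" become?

The pattern: flip the case of every letter, then keep one character in every 3, starting at position 1 (positions 1st, 4th, 7th, ...).
Starting from "hoSTIng": after the first operation, "HOstiNG"; after the second, "HtG".

HtG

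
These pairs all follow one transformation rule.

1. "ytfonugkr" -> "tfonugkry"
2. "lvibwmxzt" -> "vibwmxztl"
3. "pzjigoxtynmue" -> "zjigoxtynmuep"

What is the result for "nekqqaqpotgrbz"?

ekqqaqpotgrbzn

Rule — move the first character to the end.
Doing the same to "nekqqaqpotgrbz": "ekqqaqpotgrbzn".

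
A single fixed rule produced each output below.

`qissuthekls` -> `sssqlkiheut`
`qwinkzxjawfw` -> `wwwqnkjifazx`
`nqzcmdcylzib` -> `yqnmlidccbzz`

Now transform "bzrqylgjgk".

rqlkjggbzy

The rule is to sort the characters into reverse alphabetical order, then move the first 2 characters to the end (rotate left by 2).
"bzrqylgjgk" → "rqlkjggbzy".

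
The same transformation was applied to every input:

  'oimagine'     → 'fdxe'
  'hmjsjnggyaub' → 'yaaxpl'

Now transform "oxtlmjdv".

fkdu

In each case the input is transformed by: keep every other character starting from the first (positions 1st, 3rd, 5th, ...), then shift every letter 9 places backward in the alphabet (wrapping around).
"oxtlmjdv" → "otmd" → "fkdu".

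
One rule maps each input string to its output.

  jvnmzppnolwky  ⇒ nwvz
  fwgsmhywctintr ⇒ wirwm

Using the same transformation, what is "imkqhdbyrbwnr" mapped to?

The pattern: keep one character in every 3, starting at position 2 (positions 2nd, 5th, 8th, ...), then move the first 2 characters to the end (rotate left by 2).
For "imkqhdbyrbwnr", step one produces "mhyw"; step two turns that into "ywmh".

ywmh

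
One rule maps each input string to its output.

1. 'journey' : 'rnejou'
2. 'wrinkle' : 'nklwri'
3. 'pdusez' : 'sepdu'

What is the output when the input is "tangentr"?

genttan

The rule is to delete the last character, then move the first 3 characters to the end (rotate left by 3).
Applying both steps to "tangentr": "tangent", then "genttan".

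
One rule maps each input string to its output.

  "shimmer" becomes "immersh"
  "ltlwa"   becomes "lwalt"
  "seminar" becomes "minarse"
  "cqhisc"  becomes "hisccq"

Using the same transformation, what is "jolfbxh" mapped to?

lfbxhjo

Each output is the input with this applied: move the first 2 characters to the end (rotate left by 2).
For "jolfbxh" the result is "lfbxhjo".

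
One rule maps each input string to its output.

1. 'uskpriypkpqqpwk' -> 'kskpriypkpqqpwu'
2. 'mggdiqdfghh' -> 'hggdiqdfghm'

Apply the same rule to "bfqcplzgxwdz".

In each case the input is transformed by: swap the first and last characters.
So "bfqcplzgxwdz" becomes "zfqcplzgxwdb".

zfqcplzgxwdb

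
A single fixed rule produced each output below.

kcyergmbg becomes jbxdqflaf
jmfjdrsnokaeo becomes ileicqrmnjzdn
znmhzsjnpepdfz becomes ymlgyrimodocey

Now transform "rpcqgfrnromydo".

qobpfeqmqnlxcn

Each output is the input with this applied: shift every letter 1 place backward in the alphabet (wrapping around).
For "rpcqgfrnromydo" the result is "qobpfeqmqnlxcn".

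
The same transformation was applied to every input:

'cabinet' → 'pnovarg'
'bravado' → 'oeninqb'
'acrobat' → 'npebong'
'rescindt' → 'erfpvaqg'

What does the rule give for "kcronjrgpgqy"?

The rule is to shift every letter 13 places forward in the alphabet (wrapping around) — i.e. ROT13.
Doing the same to "kcronjrgpgqy": "xpebawetctdl".

xpebawetctdl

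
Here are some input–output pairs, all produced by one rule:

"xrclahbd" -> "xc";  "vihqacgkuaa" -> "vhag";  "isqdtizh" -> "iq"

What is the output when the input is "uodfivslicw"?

udis

The pattern: keep every other character starting from the first (positions 1st, 3rd, 5th, ...), then delete the last 2 characters.
On "uodfivslicw": the first step gives "udisiw", and the second then gives "udis".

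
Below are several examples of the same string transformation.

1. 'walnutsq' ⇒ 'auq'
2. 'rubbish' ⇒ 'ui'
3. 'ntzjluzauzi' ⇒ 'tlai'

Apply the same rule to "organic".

rn

The pattern: keep one character in every 3, starting at position 2 (positions 2nd, 5th, 8th, ...).
For "organic" the result is "rn".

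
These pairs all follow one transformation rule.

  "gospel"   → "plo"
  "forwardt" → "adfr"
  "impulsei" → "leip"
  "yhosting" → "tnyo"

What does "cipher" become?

hri

The transformation: swap the front and back halves of the string, then keep every other character starting from the first (positions 1st, 3rd, 5th, ...).
On "cipher": the first step gives "hercip", and the second then gives "hri".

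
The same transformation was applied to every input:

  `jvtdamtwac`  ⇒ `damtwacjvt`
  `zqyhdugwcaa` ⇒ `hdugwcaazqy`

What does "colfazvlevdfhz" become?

The rule is to move the first 3 characters to the end (rotate left by 3).
So "colfazvlevdfhz" becomes "fazvlevdfhzcol".

fazvlevdfhzcol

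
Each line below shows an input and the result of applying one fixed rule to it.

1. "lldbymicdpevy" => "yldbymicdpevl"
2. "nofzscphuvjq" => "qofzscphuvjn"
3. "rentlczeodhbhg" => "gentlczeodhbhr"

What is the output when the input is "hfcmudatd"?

Rule — swap the first and last characters.
"hfcmudatd" → "dfcmudath".

dfcmudath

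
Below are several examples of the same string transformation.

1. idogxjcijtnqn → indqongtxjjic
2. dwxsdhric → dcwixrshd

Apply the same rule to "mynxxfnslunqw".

mwyqnnxuxlfsn

Looking at the pairs, the operation is to take characters alternately from the front and the back (1st, last, 2nd, 2nd-last, ...).
Doing the same to "mynxxfnslunqw": "mwyqnnxuxlfsn".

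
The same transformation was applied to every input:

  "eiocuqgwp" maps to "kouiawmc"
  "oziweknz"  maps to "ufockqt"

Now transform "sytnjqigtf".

yeztpwomz

The pattern: delete the last character, then shift every letter 6 places forward in the alphabet (wrapping around).
"sytnjqigtf" → "sytnjqigt" → "yeztpwomz".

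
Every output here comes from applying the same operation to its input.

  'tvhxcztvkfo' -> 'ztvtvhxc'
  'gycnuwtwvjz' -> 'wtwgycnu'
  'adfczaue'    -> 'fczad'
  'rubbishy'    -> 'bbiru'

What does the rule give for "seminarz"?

minse

In each case the input is transformed by: delete the last 3 characters, then move the last 3 characters to the front (rotate right by 3).
For "seminarz" the result is "minse".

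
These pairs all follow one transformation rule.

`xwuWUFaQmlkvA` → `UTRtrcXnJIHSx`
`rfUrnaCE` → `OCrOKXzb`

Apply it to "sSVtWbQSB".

Each output is the input with this applied: shift every letter 3 places backward in the alphabet (wrapping around), then flip the case of every letter.
"sSVtWbQSB" → "pPSqTyNPY" → "PpsQtYnpy".

PpsQtYnpy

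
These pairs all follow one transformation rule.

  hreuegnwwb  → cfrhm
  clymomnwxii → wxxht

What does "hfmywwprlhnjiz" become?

The rule is to shift every letter 11 places forward in the alphabet (wrapping around), then keep every other character starting from the second (positions 2nd, 4th, 6th, ...).
For "hfmywwprlhnjiz", step one produces "sqxjhhacwsyutk"; step two turns that into "qjhcsuk".

qjhcsuk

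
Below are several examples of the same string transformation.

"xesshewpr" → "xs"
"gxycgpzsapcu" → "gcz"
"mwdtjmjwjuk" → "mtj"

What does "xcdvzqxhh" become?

xv

The pattern: keep one character in every 3, starting at position 1 (positions 1st, 4th, 7th, ...), then delete the last character.
"xcdvzqxhh" → "xvx" → "xv".
(Check on "xesshewpr": → "xsw" → "xs" ✓)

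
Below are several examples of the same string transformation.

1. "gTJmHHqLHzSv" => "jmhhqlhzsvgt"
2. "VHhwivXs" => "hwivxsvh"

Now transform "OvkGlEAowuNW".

kgleaowunwov

What's happening: move the first 2 characters to the end (rotate left by 2), then convert every letter to lowercase.
"OvkGlEAowuNW" → "kgleaowunwov".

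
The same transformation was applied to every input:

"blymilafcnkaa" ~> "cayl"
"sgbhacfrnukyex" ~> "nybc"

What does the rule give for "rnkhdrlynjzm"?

nmkr

The transformation: keep one character in every 3, starting at position 3 (positions 3rd, 6th, 9th, ...), then move the first 2 characters to the end (rotate left by 2).
So "rnkhdrlynjzm" becomes "nmkr".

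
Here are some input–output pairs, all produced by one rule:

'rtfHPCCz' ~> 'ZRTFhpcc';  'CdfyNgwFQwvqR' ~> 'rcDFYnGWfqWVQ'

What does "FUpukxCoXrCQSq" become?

The pattern: flip the case of every letter, then move the last character to the front.
On "FUpukxCoXrCQSq": the first step gives "fuPUKXcOxRcqsQ", and the second then gives "QfuPUKXcOxRcqs".

QfuPUKXcOxRcqs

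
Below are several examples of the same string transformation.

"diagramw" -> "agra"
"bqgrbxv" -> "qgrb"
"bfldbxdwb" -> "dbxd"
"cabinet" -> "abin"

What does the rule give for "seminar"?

emin

The rule is to move the last 2 characters to the front (rotate right by 2), then keep only the last 4 characters.
"seminar" → "emin".
(Check on "bfldbxdwb": → "wbbfldbxd" → "dbxd" ✓)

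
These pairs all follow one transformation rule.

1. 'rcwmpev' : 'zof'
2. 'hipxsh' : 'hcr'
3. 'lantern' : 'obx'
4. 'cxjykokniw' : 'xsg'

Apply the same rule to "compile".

svo

What's happening: shift every letter 10 places forward in the alphabet (wrapping around), then keep only the last 3 characters.
For "compile", step one produces "mywzsvo"; step two turns that into "svo".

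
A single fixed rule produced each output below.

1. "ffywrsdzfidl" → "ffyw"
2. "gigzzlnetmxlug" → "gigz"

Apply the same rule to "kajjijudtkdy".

kajj

The transformation: keep only the first 4 characters.
Doing the same to "kajjijudtkdy": "kajj".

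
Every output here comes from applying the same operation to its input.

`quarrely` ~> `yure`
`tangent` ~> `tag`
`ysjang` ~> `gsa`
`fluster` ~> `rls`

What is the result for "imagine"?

What's happening: move the last 2 characters to the front (rotate right by 2), then keep every other character starting from the second (positions 2nd, 4th, 6th, ...).
For "imagine", step one produces "neimagi"; step two turns that into "emg".

emg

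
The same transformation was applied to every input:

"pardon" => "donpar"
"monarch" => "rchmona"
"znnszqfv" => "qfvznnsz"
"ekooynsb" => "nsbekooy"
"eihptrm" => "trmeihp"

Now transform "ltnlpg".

The transformation: move the last 3 characters to the front (rotate right by 3).
Doing the same to "ltnlpg": "lpgltn".

lpgltn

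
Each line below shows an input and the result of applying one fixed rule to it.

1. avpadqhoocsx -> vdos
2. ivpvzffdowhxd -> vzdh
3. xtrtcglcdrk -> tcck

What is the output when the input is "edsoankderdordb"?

daddd

In each case the input is transformed by: keep one character in every 3, starting at position 2 (positions 2nd, 5th, 8th, ...).
"edsoankderdordb" → "daddd".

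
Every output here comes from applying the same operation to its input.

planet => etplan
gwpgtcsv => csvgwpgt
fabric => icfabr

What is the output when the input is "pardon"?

Each output is the input with this applied: swap the front and back halves of the string, then move the first character to the end.
Applying both steps to "pardon": "donpar", then "onpard".

onpard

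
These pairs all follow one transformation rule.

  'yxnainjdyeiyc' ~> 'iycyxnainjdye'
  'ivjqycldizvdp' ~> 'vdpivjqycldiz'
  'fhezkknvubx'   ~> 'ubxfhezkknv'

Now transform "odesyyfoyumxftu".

ftuodesyyfoyumx

In each case the input is transformed by: move the last 3 characters to the front (rotate right by 3).
So "odesyyfoyumxftu" becomes "ftuodesyyfoyumx".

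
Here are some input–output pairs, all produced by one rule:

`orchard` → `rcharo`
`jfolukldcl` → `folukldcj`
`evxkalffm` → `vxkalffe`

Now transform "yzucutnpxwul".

In each case the input is transformed by: delete the last character, then move the first character to the end.
On "yzucutnpxwul" that produces "zucutnpxwuy".

zucutnpxwuy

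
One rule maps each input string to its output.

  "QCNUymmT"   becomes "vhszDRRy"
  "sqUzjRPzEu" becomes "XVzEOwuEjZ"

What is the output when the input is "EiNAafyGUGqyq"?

jNsfFKDlzlVDV

The rule is to flip the case of every letter, then shift every letter 5 places forward in the alphabet (wrapping around).
Working it through for "EiNAafyGUGqyq": intermediate "eInaAFYgugQYQ", final "jNsfFKDlzlVDV".
(Check on "QCNUymmT": → "qcnuYMMt" → "vhszDRRy" ✓)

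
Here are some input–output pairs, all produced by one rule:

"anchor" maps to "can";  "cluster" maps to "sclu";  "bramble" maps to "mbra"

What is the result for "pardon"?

rpa

What's happening: delete the last 3 characters, then move the last character to the front.
Starting from "pardon": after the first operation, "par"; after the second, "rpa".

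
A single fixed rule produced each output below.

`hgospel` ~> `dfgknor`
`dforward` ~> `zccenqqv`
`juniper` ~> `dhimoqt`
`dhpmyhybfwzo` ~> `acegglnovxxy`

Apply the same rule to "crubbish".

Looking at the pairs, the operation is to sort the characters into alphabetical order, then shift every letter 1 place backward in the alphabet (wrapping around).
On "crubbish": the first step gives "bbchirsu", and the second then gives "aabghqrt".

aabghqrt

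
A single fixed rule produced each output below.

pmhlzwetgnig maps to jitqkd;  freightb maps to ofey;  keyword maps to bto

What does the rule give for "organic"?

oxf

Looking at the pairs, the operation is to shift every letter 3 places backward in the alphabet (wrapping around), then keep every other character starting from the second (positions 2nd, 4th, 6th, ...).
Working it through for "organic": intermediate "lodxkfz", final "oxf".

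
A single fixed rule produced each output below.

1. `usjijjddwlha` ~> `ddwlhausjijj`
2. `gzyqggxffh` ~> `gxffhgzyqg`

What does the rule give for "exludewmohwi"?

wmohwiexlude

What's happening: swap the front and back halves of the string.
For "exludewmohwi" the result is "wmohwiexlude".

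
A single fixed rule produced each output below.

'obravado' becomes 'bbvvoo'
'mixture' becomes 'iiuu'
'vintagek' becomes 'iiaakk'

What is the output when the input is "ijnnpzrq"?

jjppqq

In each case the input is transformed by: keep one character in every 3, starting at position 2 (positions 2nd, 5th, 8th, ...), then double every character.
For "ijnnpzrq", step one produces "jpq"; step two turns that into "jjppqq".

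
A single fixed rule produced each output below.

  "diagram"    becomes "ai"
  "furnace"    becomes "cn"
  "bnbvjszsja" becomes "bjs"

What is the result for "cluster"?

es

The rule is to sort the characters into alphabetical order, then keep one character in every 3, starting at position 2 (positions 2nd, 5th, 8th, ...).
Doing the same to "cluster": "es".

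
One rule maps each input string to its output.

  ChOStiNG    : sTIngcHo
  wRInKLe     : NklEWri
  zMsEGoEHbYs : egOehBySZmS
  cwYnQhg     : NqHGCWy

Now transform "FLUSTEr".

steRflu

The transformation: move the first 3 characters to the end (rotate left by 3), then flip the case of every letter.
"FLUSTEr" → "STErFLU" → "steRflu".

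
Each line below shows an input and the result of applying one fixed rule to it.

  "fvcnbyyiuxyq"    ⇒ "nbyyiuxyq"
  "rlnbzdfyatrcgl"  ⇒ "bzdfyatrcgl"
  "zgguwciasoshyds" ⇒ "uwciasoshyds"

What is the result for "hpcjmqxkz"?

jmqxkz

Each output is the input with this applied: delete the first 3 characters.
"hpcjmqxkz" → "jmqxkz".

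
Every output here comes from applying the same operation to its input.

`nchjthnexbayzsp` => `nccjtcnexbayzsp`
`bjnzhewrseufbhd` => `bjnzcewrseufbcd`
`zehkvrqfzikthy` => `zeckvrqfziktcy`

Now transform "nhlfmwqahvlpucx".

nclfmwqacvlpucx

In each case the input is transformed by: replace every "h" with "c".
For "nhlfmwqahvlpucx" the result is "nclfmwqacvlpucx".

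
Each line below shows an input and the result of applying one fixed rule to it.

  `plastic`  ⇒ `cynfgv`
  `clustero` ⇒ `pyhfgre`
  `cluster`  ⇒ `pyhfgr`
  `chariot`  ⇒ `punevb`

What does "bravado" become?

The rule is to delete the last character, then shift every letter 13 places forward in the alphabet (wrapping around) — i.e. ROT13.
Applying both steps to "bravado": "bravad", then "oeninq".

oeninq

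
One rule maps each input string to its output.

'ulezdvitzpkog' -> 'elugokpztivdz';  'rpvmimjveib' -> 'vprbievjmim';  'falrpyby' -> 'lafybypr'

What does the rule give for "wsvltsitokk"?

vswkkotistl

The transformation: move the first 3 characters to the end (rotate left by 3), then reverse the string.
Applying both steps to "wsvltsitokk": "ltsitokkwsv", then "vswkkotistl".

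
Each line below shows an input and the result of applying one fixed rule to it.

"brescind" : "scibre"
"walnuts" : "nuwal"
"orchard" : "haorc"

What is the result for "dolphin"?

phdol

Each output is the input with this applied: delete the last 2 characters, then move the first 3 characters to the end (rotate left by 3).
Applying both steps to "dolphin": "dolph", then "phdol".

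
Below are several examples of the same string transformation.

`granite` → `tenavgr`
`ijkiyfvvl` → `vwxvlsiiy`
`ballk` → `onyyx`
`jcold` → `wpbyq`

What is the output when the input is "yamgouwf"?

lnztbhjs

What's happening: shift every letter 13 places forward in the alphabet (wrapping around) — i.e. ROT13.
Applying that to "yamgouwf" gives "lnztbhjs".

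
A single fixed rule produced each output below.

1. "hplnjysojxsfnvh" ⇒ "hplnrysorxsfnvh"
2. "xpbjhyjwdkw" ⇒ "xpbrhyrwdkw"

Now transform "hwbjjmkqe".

What's happening: replace every "j" with "r".
Applying that to "hwbjjmkqe" gives "hwbrrmkqe".

hwbrrmkqe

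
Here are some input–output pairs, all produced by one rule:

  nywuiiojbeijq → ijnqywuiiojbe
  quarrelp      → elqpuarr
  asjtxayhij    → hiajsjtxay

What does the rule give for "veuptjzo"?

Rule — swap the first and last characters, then move the last 3 characters to the front (rotate right by 3).
For "veuptjzo", step one produces "oeuptjzv"; step two turns that into "jzvoeupt".

jzvoeupt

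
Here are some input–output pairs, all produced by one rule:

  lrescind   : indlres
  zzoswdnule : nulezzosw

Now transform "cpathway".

waycpat

The pattern: swap the front and back halves of the string, then delete the first character.
For "cpathway", step one produces "hwaycpat"; step two turns that into "waycpat".
(Check on "lrescind": → "cindlres" → "indlres" ✓)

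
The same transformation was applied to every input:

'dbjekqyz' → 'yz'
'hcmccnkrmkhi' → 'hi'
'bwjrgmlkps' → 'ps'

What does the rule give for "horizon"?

Each output is the input with this applied: keep only the last 2 characters.
"horizon" → "on".

on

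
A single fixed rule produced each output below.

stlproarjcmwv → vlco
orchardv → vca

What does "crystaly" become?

Each output is the input with this applied: take characters alternately from the front and the back (1st, last, 2nd, 2nd-last, ...), then keep one character in every 3, starting at position 2 (positions 2nd, 5th, 8th, ...).
Working it through for "crystaly": intermediate "cyrlyast", final "yyt".

yyt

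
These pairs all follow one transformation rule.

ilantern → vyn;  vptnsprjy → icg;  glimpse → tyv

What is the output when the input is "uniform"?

What's happening: shift every letter 13 places forward in the alphabet (wrapping around) — i.e. ROT13, then keep only the first 3 characters.
On "uniform": the first step gives "havsbez", and the second then gives "hav".

hav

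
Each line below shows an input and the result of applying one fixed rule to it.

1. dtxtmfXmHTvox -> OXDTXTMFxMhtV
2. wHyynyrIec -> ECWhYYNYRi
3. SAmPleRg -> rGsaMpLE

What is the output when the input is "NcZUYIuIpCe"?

cEnCzuyiUiP

The rule is to move the last 2 characters to the front (rotate right by 2), then flip the case of every letter.
For "NcZUYIuIpCe", step one produces "CeNcZUYIuIp"; step two turns that into "cEnCzuyiUiP".
(Check on "wHyynyrIec": → "ecwHyynyrI" → "ECWhYYNYRi" ✓)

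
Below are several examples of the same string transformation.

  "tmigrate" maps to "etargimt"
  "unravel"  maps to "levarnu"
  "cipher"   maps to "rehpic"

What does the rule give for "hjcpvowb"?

bwovpcjh

The rule is to reverse the string.
Applying that to "hjcpvowb" gives "bwovpcjh".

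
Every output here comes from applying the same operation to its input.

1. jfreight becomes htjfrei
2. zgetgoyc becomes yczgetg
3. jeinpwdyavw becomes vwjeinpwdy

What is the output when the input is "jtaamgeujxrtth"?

The transformation: move the last 3 characters to the front (rotate right by 3), then delete the first character.
Starting from "jtaamgeujxrtth": after the first operation, "tthjtaamgeujxr"; after the second, "thjtaamgeujxr".
(Check on "jeinpwdyavw": → "avwjeinpwdy" → "vwjeinpwdy" ✓)

thjtaamgeujxr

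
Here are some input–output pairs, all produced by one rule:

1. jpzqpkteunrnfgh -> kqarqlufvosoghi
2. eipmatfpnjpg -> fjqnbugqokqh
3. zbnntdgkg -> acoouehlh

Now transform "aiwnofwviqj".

bjxopgxwjrk

Each output is the input with this applied: shift every letter 1 place forward in the alphabet (wrapping around).
Doing the same to "aiwnofwviqj": "bjxopgxwjrk".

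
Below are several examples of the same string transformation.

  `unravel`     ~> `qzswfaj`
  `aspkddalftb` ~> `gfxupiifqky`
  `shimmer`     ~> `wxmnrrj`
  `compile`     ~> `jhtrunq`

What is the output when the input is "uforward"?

Rule — move the last character to the front, then shift every letter 5 places forward in the alphabet (wrapping around).
"uforward" → "duforwar" → "izktwbfw".

izktwbfw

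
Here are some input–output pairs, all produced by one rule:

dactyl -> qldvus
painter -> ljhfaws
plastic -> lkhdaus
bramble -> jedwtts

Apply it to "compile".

The transformation: sort the characters into reverse alphabetical order, then shift every letter 8 places backward in the alphabet (wrapping around).
For "compile", step one produces "pomliec"; step two turns that into "hgedawu".
(Check on "plastic": → "tsplica" → "lkhdaus" ✓)

hgedawu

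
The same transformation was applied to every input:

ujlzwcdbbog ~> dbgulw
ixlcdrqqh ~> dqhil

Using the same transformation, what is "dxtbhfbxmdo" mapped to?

bmodth

Each output is the input with this applied: keep every other character starting from the first (positions 1st, 3rd, 5th, ...), then move the last 3 characters to the front (rotate right by 3).
"dxtbhfbxmdo" → "dthbmo" → "bmodth".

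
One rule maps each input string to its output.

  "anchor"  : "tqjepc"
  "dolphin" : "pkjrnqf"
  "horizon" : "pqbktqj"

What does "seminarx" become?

The pattern: shift every letter 2 places forward in the alphabet (wrapping around), then reverse the string.
Working it through for "seminarx": intermediate "ugokpctz", final "ztcpkogu".
(Check on "dolphin": → "fqnrjkp" → "pkjrnqf" ✓)

ztcpkogu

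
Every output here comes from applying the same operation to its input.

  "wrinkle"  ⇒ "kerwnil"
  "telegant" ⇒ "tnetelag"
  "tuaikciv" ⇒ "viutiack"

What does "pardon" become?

The transformation: swap each adjacent pair of characters (1↔2, 3↔4, ...), then move the last 2 characters to the front (rotate right by 2).
Applying both steps to "pardon": "apdrno", then "noapdr".
(Check on "tuaikciv": → "utiackvi" → "viutiack" ✓)

noapdr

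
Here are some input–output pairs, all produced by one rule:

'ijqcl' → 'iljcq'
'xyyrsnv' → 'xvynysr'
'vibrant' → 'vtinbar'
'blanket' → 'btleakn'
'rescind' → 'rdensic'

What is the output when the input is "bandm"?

Looking at the pairs, the operation is to take characters alternately from the front and the back (1st, last, 2nd, 2nd-last, ...).
"bandm" → "bmadn".

bmadn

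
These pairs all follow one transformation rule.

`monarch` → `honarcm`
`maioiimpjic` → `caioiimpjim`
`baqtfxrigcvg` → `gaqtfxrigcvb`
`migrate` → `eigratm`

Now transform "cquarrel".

lquarrec

The rule is to swap the first and last characters.
For "cquarrel" the result is "lquarrec".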